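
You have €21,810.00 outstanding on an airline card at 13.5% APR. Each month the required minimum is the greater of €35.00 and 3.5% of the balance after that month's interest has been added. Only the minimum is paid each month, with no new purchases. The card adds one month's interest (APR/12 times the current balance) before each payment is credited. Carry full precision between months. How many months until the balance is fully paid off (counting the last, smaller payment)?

161 months

Monthly rate r = 13.5%/12 = 1.125% = 0.01125.
While 3.5% of the post-interest balance exceeds €35.00, each month B ← (B·(1+r))·(1 − 0.035), i.e. B shrinks by the factor (1+r)·0.965 = 0.97586.
This holds for months 1–127. Entering month 128 the balance is €978.72; 3.5% of the post-interest balance is now below €35.00, so the flat €35.00 minimum applies from here.
From month 128 a fixed €35.00 at rate r clears €978.72 in 34 more payments. Total: 127 + 34 = 161 months.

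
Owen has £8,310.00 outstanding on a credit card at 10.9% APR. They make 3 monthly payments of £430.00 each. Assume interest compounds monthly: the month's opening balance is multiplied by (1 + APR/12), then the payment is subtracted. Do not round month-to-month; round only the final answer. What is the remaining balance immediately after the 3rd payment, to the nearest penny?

Monthly rate r = 10.9%/12 = 0.908333% = 0.00908333.
Each month: B ← B·(1+r) − £430.00.
Month 1: interest £75.48; balance after payment £7,955.48.
Month 2: interest £72.26; balance after payment £7,597.74.
Month 3: interest £69.01; balance after payment £7,236.76.

£7,236.76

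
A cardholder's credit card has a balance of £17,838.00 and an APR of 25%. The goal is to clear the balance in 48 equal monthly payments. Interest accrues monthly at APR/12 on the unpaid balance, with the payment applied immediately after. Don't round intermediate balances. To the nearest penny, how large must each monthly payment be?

£591.46

Monthly rate r = 25%/12 = 2.08333% = 0.0208333.
Level-payment amortization: P = B₀·r / (1 − (1+r)^(−n)) = 17838.00·0.0208333 / (1 − 1.02083^(−48)).
Denominator 1 − (1+r)^(−48) = 0.628321403.
P = 371.625 / 0.628321403 ≈ 591.46.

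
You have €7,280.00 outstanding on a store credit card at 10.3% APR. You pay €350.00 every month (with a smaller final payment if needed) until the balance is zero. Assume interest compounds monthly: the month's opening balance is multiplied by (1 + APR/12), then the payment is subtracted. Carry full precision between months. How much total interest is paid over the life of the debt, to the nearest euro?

€774

Monthly rate r = 10.3%/12 = 0.858333% = 0.00858333.
Payoff takes n = ⌈−ln(1 − rB₀/P)/ln(1+r)⌉ = ⌈23.010⌉ = 24 payments; the last is €3.69.
Total paid = 23·€350.00 + €3.69 = €8,053.69.
Total interest = total paid − principal = €8,053.69 − €7,280.00 = €773.69.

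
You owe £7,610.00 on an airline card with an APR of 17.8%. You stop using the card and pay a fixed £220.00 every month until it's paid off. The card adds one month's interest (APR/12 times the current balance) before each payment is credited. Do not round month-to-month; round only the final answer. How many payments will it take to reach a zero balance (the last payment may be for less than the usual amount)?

Monthly rate r = 17.8%/12 = 1.48333% = 0.0148333.
Recurrence: B ← B·(1+r) − £220.00.
Month 1: interest £112.88; balance after payment £7,502.88.
Month 2: interest £111.29; balance after payment £7,394.17.
Closed form: n = −ln(1 − rB₀/P)/ln(1+r) = −ln(0.4869)/ln(1.01483) ≈ 48.878, so the balance reaches zero during payment 49.

49 payments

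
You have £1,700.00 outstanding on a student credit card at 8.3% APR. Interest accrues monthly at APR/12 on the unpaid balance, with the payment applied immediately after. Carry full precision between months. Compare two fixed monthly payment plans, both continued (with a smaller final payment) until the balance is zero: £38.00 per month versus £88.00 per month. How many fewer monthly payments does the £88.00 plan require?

33 fewer payments

Monthly rate r = 8.3%/12 = 0.691667% = 0.00691667.
At £38.00/mo: n = ⌈−ln(1 − rB₀/P)/ln(1+r)⌉ = 54 payments (last £27.13); total interest = total paid − £1,700.00 = £341.13.
At £88.00/mo: 21 payments (last £71.18); total interest £131.18.
Payments saved = 54 − 21 = 33.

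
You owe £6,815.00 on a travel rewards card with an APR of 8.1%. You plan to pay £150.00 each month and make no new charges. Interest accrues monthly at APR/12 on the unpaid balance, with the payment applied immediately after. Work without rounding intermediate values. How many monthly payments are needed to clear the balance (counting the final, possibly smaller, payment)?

55 months

Monthly rate r = 8.1%/12 = 0.675% = 0.00675.
Recurrence: B ← B·(1+r) − £150.00.
Month 1: interest £46.00; balance after payment £6,711.00.
Month 2: interest £45.30; balance after payment £6,606.30.
Closed form: n = −ln(1 − rB₀/P)/ln(1+r) = −ln(0.69332)/ln(1.00675) ≈ 54.443, so the balance reaches zero during payment 55.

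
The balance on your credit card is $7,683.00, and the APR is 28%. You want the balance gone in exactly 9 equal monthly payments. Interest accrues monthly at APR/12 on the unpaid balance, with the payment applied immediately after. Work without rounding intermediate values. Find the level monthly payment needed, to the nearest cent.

$956.32

Monthly rate r = 28%/12 = 2.33333% = 0.0233333.
Level-payment amortization: P = B₀·r / (1 − (1+r)^(−n)) = 7683.00·0.0233333 / (1 − 1.02333^(−9)).
Denominator 1 − (1+r)^(−9) = 0.187457823.
P = 179.27 / 0.187457823 ≈ 956.32.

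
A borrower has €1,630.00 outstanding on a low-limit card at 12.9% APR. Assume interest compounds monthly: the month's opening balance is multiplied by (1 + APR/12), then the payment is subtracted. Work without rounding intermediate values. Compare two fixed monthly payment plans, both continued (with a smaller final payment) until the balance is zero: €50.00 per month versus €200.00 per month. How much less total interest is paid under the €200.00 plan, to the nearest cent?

Monthly rate r = 12.9%/12 = 1.075% = 0.01075.
At €50.00/mo: n = ⌈−ln(1 − rB₀/P)/ln(1+r)⌉ = 41 payments (last €17.69); total interest = total paid − €1,630.00 = €387.69.
At €200.00/mo: 9 payments (last €115.28); total interest €85.28.
Interest saved = €387.69 − €85.28 = €302.41.

€302.41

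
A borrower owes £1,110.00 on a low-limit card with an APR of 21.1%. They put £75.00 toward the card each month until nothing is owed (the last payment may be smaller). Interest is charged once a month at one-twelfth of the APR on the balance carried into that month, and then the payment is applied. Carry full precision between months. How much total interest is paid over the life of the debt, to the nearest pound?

£187

Monthly rate r = 21.1%/12 = 1.75833% = 0.0175833.
Payoff takes n = ⌈−ln(1 − rB₀/P)/ln(1+r)⌉ = ⌈17.293⌉ = 18 payments; the last is £22.09.
Total paid = 17·£75.00 + £22.09 = £1,297.09.
Total interest = total paid − principal = £1,297.09 − £1,110.00 = £187.09.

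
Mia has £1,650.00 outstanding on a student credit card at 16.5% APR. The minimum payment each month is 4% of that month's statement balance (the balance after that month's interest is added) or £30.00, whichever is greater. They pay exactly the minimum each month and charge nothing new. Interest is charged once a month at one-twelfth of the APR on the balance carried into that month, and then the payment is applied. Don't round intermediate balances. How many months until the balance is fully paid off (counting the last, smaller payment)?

Monthly rate r = 16.5%/12 = 1.375% = 0.01375.
While 4% of the post-interest balance exceeds £30.00, each month B ← (B·(1+r))·(1 − 0.04), i.e. B shrinks by the factor (1+r)·0.96 = 0.9732.
This holds for months 1–30. Entering month 31 the balance is £730.38; 4% of the post-interest balance is now below £30.00, so the flat £30.00 minimum applies from here.
From month 31 a fixed £30.00 at rate r clears £730.38 in 30 more payments. Total: 30 + 30 = 60 months.

60 months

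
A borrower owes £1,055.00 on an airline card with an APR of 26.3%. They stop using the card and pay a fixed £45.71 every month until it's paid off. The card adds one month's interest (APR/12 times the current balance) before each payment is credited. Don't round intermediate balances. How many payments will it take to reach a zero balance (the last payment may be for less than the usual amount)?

33 payments

Monthly rate r = 26.3%/12 = 2.19167% = 0.0219167.
Recurrence: B ← B·(1+r) − £45.71.
Month 1: interest £23.12; balance after payment £1,032.41.
Month 2: interest £22.63; balance after payment £1,009.33.
Closed form: n = −ln(1 − rB₀/P)/ln(1+r) = −ln(0.49416)/ln(1.02192) ≈ 32.514, so the balance reaches zero during payment 33.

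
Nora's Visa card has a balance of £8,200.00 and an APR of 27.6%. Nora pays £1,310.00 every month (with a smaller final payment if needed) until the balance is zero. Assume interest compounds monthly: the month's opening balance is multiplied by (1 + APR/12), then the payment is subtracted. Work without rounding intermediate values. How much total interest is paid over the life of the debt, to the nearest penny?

Monthly rate r = 27.6%/12 = 2.3% = 0.023.
Payoff takes n = ⌈−ln(1 − rB₀/P)/ln(1+r)⌉ = ⌈6.836⌉ = 7 payments; the last is £1,097.32.
Total paid = 6·£1,310.00 + £1,097.32 = £8,957.32.
Total interest = total paid − principal = £8,957.32 − £8,200.00 = £757.32.

£757.32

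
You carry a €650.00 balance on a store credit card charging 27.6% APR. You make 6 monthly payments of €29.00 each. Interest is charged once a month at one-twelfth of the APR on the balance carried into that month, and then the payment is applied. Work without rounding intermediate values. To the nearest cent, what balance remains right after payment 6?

€560.70

Monthly rate r = 27.6%/12 = 2.3% = 0.023.
Each month: B ← B·(1+r) − €29.00.
Month 1: interest €14.95; balance after payment €635.95.
Month 2: interest €14.63; balance after payment €621.58.
Month 3: interest €14.30; balance after payment €606.87.
Month 4: interest €13.96; balance after payment €591.83.
Month 5: interest €13.61; balance after payment €576.44.
Month 6: interest €13.26; balance after payment €560.70.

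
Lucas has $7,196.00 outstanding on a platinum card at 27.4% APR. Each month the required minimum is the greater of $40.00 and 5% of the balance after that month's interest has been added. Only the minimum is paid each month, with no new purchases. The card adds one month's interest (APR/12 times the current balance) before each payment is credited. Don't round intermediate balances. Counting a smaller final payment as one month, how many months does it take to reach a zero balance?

104 months

Monthly rate r = 27.4%/12 = 2.28333% = 0.0228333.
While 5% of the post-interest balance exceeds $40.00, each month B ← (B·(1+r))·(1 − 0.05), i.e. B shrinks by the factor (1+r)·0.95 = 0.97169.
This holds for months 1–78. Entering month 79 the balance is $766.15; 5% of the post-interest balance is now below $40.00, so the flat $40.00 minimum applies from here.
From month 79 a fixed $40.00 at rate r clears $766.15 in 26 more payments. Total: 78 + 26 = 104 months.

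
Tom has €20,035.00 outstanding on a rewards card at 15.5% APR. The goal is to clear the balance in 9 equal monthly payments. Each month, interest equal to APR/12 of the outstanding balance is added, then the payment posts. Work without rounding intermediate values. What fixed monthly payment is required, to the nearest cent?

Monthly rate r = 15.5%/12 = 1.29167% = 0.0129167.
Level-payment amortization: P = B₀·r / (1 − (1+r)^(−n)) = 20035.00·0.0129167 / (1 − 1.01292^(−9)).
Denominator 1 − (1+r)^(−9) = 0.109084436.
P = 258.785 / 0.109084436 ≈ 2372.34.

€2,372.34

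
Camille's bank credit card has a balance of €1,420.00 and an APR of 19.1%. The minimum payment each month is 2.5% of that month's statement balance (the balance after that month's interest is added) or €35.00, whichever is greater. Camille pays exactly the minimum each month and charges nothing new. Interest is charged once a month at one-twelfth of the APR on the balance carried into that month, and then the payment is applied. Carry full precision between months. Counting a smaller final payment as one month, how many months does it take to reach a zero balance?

Monthly rate r = 19.1%/12 = 1.59167% = 0.0159167.
While 2.5% of the post-interest balance exceeds €35.00, each month B ← (B·(1+r))·(1 − 0.025), i.e. B shrinks by the factor (1+r)·0.975 = 0.99052.
This holds for months 1–4. Entering month 5 the balance is €1,366.91; 2.5% of the post-interest balance is now below €35.00, so the flat €35.00 minimum applies from here.
From month 5 a fixed €35.00 at rate r clears €1,366.91 in 62 more payments. Total: 4 + 62 = 66 months.

66 months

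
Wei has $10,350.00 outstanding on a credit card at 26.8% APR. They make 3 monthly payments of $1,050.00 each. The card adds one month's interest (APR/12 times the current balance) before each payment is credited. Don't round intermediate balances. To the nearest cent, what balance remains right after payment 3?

$7,838.18

Monthly rate r = 26.8%/12 = 2.23333% = 0.0223333.
Each month: B ← B·(1+r) − $1,050.00.
Month 1: interest $231.15; balance after payment $9,531.15.
Month 2: interest $212.86; balance after payment $8,694.01.
Month 3: interest $194.17; balance after payment $7,838.18.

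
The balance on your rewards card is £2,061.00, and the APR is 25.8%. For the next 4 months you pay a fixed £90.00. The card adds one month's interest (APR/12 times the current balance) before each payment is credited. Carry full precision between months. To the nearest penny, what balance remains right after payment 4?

£1,872.27

Monthly rate r = 25.8%/12 = 2.15% = 0.0215.
Each month: B ← B·(1+r) − £90.00.
Month 1: interest £44.31; balance after payment £2,015.31.
Month 2: interest £43.33; balance after payment £1,968.64.
Month 3: interest £42.33; balance after payment £1,920.97.
Month 4: interest £41.30; balance after payment £1,872.27.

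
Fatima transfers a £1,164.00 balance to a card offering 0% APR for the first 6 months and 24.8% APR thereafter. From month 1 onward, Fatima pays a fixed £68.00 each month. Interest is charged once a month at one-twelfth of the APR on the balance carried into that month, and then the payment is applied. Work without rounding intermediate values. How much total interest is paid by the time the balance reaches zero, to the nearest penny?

Promo months 1–6 at r₀ = 0%/12 = 0; months 7+ at r₁ = 24.8%/12 = 0.0206667.
After month 6 (no interest yet): B = £1,164.00 − 6·£68.00 = £756.00.
Then at r₁ with £68.00/mo: n₂ = −ln(1 − r₁·B/P)/ln(1+r₁) ≈ 12.76 → 13 more payments.
Total paid = 18·£68.00 + £51.94 = £1,275.94; interest = £1,275.94 − £1,164.00 = £111.94.

£111.94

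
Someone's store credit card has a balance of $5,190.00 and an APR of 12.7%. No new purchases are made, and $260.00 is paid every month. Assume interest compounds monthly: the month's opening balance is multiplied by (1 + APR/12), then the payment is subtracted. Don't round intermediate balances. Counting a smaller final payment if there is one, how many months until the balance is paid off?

23 months

Monthly rate r = 12.7%/12 = 1.05833% = 0.0105833.
Recurrence: B ← B·(1+r) − $260.00.
Month 1: interest $54.93; balance after payment $4,984.93.
Month 2: interest $52.76; balance after payment $4,777.68.
Closed form: n = −ln(1 − rB₀/P)/ln(1+r) = −ln(0.78874)/ln(1.01058) ≈ 22.542, so the balance reaches zero during payment 23.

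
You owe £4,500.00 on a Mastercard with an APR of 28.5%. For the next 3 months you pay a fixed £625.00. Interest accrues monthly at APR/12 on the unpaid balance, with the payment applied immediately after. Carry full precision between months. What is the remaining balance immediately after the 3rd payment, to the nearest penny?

Monthly rate r = 28.5%/12 = 2.375% = 0.02375.
Each month: B ← B·(1+r) − £625.00.
Month 1: interest £106.88; balance after payment £3,981.88.
Month 2: interest £94.57; balance after payment £3,451.44.
Month 3: interest £81.97; balance after payment £2,908.42.

£2,908.42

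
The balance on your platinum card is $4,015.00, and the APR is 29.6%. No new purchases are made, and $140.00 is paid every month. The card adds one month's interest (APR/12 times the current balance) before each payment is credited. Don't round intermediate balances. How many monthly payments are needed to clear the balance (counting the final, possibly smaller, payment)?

Monthly rate r = 29.6%/12 = 2.46667% = 0.0246667.
Recurrence: B ← B·(1+r) − $140.00.
Month 1: interest $99.04; balance after payment $3,974.04.
Month 2: interest $98.03; balance after payment $3,932.06.
Closed form: n = −ln(1 − rB₀/P)/ln(1+r) = −ln(0.2926)/ln(1.02467) ≈ 50.435, so the balance reaches zero during payment 51.

51 months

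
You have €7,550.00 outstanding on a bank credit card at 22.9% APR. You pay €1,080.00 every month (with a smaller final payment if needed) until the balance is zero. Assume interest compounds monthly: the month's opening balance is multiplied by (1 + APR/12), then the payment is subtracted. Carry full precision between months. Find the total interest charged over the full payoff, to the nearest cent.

€632.99

Monthly rate r = 22.9%/12 = 1.90833% = 0.0190833.
Payoff takes n = ⌈−ln(1 − rB₀/P)/ln(1+r)⌉ = ⌈7.575⌉ = 8 payments; the last is €622.99.
Total paid = 7·€1,080.00 + €622.99 = €8,182.99.
Total interest = total paid − principal = €8,182.99 − €7,550.00 = €632.99.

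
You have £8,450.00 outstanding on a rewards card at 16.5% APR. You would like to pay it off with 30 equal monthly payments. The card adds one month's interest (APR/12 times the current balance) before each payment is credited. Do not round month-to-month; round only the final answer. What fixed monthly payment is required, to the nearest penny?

Monthly rate r = 16.5%/12 = 1.375% = 0.01375.
Level-payment amortization: P = B₀·r / (1 − (1+r)^(−n)) = 8450.00·0.01375 / (1 − 1.01375^(−30)).
Denominator 1 − (1+r)^(−30) = 0.336143849.
P = 116.188 / 0.336143849 ≈ 345.65.

£345.65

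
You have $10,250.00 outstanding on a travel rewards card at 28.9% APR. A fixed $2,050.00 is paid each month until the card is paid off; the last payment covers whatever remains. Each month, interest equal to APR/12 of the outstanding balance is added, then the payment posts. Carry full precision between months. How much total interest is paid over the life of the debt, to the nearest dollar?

$808

Monthly rate r = 28.9%/12 = 2.40833% = 0.0240833.
Payoff takes n = ⌈−ln(1 − rB₀/P)/ln(1+r)⌉ = ⌈5.392⌉ = 6 payments; the last is $808.44.
Total paid = 5·$2,050.00 + $808.44 = $11,058.44.
Total interest = total paid − principal = $11,058.44 − $10,250.00 = $808.44.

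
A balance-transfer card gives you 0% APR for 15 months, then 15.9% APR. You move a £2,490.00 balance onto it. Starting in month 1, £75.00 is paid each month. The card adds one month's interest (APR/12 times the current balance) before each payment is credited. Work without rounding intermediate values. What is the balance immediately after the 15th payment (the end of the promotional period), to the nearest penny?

£1,365.00

Promo months 1–15 at r₀ = 0%/12 = 0; months 16+ at r₁ = 15.9%/12 = 0.01325.
After month 15 (no interest yet): B = £2,490.00 − 15·£75.00 = £1,365.00.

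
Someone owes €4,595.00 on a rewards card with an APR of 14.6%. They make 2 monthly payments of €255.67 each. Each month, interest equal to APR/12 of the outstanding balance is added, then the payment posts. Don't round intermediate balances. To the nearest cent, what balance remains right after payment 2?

Monthly rate r = 14.6%/12 = 1.21667% = 0.0121667.
Each month: B ← B·(1+r) − €255.67.
Month 1: interest €55.91; balance after payment €4,395.24.
Month 2: interest €53.48; balance after payment €4,193.04.

€4,193.04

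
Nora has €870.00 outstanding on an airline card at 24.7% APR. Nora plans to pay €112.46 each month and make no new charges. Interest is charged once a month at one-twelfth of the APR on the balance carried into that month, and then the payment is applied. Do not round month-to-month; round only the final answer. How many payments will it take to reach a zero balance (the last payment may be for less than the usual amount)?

Monthly rate r = 24.7%/12 = 2.05833% = 0.0205833.
Recurrence: B ← B·(1+r) − €112.46.
Month 1: interest €17.91; balance after payment €775.45.
Month 2: interest €15.96; balance after payment €678.95.
Closed form: n = −ln(1 − rB₀/P)/ln(1+r) = −ln(0.84077)/ln(1.02058) ≈ 8.513, so the balance reaches zero during payment 9.

9 payments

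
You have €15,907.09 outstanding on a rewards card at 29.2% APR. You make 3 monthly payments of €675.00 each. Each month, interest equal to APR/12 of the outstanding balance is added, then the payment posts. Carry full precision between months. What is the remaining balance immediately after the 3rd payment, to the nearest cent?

€15,022.12

Monthly rate r = 29.2%/12 = 2.43333% = 0.0243333.
Each month: B ← B·(1+r) − €675.00.
Month 1: interest €387.07; balance after payment €15,619.16.
Month 2: interest €380.07; balance after payment €15,324.23.
Month 3: interest €372.89; balance after payment €15,022.12.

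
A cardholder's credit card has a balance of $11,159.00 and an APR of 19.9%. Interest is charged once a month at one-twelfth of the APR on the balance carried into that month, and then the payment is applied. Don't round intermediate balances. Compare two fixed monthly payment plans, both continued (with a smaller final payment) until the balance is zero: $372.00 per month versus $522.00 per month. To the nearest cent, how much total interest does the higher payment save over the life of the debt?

$1,669.00

Monthly rate r = 19.9%/12 = 1.65833% = 0.0165833.
At $372.00/mo: n = ⌈−ln(1 − rB₀/P)/ln(1+r)⌉ = 42 payments (last $310.97); total interest = total paid − $11,159.00 = $4,403.97.
At $522.00/mo: 27 payments (last $321.97); total interest $2,734.97.
Interest saved = $4,403.97 − $2,734.97 = $1,669.00.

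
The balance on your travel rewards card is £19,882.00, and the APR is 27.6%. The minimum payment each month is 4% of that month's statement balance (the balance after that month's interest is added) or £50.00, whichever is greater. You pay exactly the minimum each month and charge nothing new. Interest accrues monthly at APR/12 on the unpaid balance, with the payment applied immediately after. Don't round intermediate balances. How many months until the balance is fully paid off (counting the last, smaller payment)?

191 months

Monthly rate r = 27.6%/12 = 2.3% = 0.023.
While 4% of the post-interest balance exceeds £50.00, each month B ← (B·(1+r))·(1 − 0.04), i.e. B shrinks by the factor (1+r)·0.96 = 0.98208.
This holds for months 1–155. Entering month 156 the balance is £1,205.66; 4% of the post-interest balance is now below £50.00, so the flat £50.00 minimum applies from here.
From month 156 a fixed £50.00 at rate r clears £1,205.66 in 36 more payments. Total: 155 + 36 = 191 months.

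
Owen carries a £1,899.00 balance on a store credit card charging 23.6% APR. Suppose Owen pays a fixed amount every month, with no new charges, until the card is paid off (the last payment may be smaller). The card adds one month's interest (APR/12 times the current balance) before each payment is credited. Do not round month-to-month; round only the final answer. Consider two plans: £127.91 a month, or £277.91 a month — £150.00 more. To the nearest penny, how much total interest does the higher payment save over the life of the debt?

Monthly rate r = 23.6%/12 = 1.96667% = 0.0196667.
At £127.91/mo: n = ⌈−ln(1 − rB₀/P)/ln(1+r)⌉ = 18 payments (last £93.46); total interest = total paid − £1,899.00 = £368.93.
At £277.91/mo: 8 payments (last £114.60); total interest £160.97.
Interest saved = £368.93 − £160.97 = £207.96.

£207.96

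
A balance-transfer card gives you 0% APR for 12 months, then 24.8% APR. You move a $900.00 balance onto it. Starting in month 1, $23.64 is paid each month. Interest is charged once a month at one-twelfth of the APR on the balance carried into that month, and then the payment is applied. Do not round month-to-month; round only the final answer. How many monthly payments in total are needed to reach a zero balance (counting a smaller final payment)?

50 months

Promo months 1–12 at r₀ = 0%/12 = 0; months 13+ at r₁ = 24.8%/12 = 0.0206667.
After month 12 (no interest yet): B = $900.00 − 12·$23.64 = $616.32.
Then at r₁ with $23.64/mo: n₂ = −ln(1 − r₁·B/P)/ln(1+r₁) ≈ 37.83 → 38 more payments.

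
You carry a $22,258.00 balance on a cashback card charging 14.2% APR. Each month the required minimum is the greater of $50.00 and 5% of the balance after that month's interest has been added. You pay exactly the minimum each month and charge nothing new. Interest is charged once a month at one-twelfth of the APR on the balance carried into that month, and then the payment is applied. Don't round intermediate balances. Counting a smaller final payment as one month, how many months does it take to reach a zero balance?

Monthly rate r = 14.2%/12 = 1.18333% = 0.0118333.
While 5% of the post-interest balance exceeds $50.00, each month B ← (B·(1+r))·(1 − 0.05), i.e. B shrinks by the factor (1+r)·0.95 = 0.96124.
This holds for months 1–79. Entering month 80 the balance is $980.08; 5% of the post-interest balance is now below $50.00, so the flat $50.00 minimum applies from here.
From month 80 a fixed $50.00 at rate r clears $980.08 in 23 more payments. Total: 79 + 23 = 102 months.

102 months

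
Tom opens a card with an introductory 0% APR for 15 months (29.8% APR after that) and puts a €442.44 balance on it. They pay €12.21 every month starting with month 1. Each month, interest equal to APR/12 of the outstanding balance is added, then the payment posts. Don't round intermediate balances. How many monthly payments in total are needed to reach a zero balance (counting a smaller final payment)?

Promo months 1–15 at r₀ = 0%/12 = 0; months 16+ at r₁ = 29.8%/12 = 0.0248333.
After month 15 (no interest yet): B = €442.44 − 15·€12.21 = €259.29.
Then at r₁ with €12.21/mo: n₂ = −ln(1 − r₁·B/P)/ln(1+r₁) ≈ 30.55 → 31 more payments.

46 months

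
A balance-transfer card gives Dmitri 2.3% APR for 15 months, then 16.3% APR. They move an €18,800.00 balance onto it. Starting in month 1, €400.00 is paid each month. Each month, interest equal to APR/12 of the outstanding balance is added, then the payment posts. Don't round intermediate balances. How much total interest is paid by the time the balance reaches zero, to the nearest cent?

€4,952.62

Promo months 1–15 at r₀ = 2.3%/12 = 0.00191667; months 16+ at r₁ = 16.3%/12 = 0.0135833.
After month 15: iterate B ← B·(1+r₀) − €400.00 for 15 months → €13,266.64.
Then at r₁ with €400.00/mo: n₂ = −ln(1 − r₁·B/P)/ln(1+r₁) ≈ 44.38 → 45 more payments.
Total paid = 59·€400.00 + €152.62 = €23,752.62; interest = €23,752.62 − €18,800.00 = €4,952.62.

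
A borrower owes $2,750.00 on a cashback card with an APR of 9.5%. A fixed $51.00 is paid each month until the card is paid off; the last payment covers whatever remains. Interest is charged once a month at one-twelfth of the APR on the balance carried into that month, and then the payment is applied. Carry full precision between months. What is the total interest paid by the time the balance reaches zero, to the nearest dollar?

Monthly rate r = 9.5%/12 = 0.791667% = 0.00791667.
Payoff takes n = ⌈−ln(1 − rB₀/P)/ln(1+r)⌉ = ⌈70.593⌉ = 71 payments; the last is $30.28.
Total paid = 70·$51.00 + $30.28 = $3,600.28.
Total interest = total paid − principal = $3,600.28 − $2,750.00 = $850.28.

$850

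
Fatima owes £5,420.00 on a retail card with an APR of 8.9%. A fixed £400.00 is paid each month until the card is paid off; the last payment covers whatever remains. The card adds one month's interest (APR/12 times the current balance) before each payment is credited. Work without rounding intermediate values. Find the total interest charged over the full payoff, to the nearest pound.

£314

Monthly rate r = 8.9%/12 = 0.741667% = 0.00741667.
Payoff takes n = ⌈−ln(1 − rB₀/P)/ln(1+r)⌉ = ⌈14.333⌉ = 15 payments; the last is £133.57.
Total paid = 14·£400.00 + £133.57 = £5,733.57.
Total interest = total paid − principal = £5,733.57 − £5,420.00 = £313.57.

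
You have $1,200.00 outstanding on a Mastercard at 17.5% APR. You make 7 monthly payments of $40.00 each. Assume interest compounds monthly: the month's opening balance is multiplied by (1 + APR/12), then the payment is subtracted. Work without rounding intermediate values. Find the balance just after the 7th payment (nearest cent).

$1,035.44

Monthly rate r = 17.5%/12 = 1.45833% = 0.0145833.
Each month: B ← B·(1+r) − $40.00.
Month 1: interest $17.50; balance after payment $1,177.50.
Month 2: interest $17.17; balance after payment $1,154.67.
Month 3: interest $16.84; balance after payment $1,131.51.
Month 4: interest $16.50; balance after payment $1,108.01.
Month 5: interest $16.16; balance after payment $1,084.17.
Month 6: interest $15.81; balance after payment $1,059.98.
Month 7: interest $15.46; balance after payment $1,035.44.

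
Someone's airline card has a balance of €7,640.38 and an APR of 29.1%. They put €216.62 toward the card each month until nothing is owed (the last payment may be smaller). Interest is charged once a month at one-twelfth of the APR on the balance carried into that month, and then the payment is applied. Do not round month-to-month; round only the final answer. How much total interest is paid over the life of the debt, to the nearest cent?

Monthly rate r = 29.1%/12 = 2.425% = 0.02425.
Payoff takes n = ⌈−ln(1 − rB₀/P)/ln(1+r)⌉ = ⌈80.683⌉ = 81 payments; the last is €148.59.
Total paid = 80·€216.62 + €148.59 = €17,478.19.
Total interest = total paid − principal = €17,478.19 − €7,640.38 = €9,837.81.

€9,837.81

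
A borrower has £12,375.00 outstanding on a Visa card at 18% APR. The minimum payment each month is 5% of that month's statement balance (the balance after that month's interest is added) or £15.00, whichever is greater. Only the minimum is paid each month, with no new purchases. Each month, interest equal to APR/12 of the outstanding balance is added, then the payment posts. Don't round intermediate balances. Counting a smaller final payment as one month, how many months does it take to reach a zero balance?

127 months

Monthly rate r = 18%/12 = 1.5% = 0.015.
While 5% of the post-interest balance exceeds £15.00, each month B ← (B·(1+r))·(1 − 0.05), i.e. B shrinks by the factor (1+r)·0.95 = 0.96425.
This holds for months 1–103. Entering month 104 the balance is £291.12; 5% of the post-interest balance is now below £15.00, so the flat £15.00 minimum applies from here.
From month 104 a fixed £15.00 at rate r clears £291.12 in 24 more payments. Total: 103 + 24 = 127 months.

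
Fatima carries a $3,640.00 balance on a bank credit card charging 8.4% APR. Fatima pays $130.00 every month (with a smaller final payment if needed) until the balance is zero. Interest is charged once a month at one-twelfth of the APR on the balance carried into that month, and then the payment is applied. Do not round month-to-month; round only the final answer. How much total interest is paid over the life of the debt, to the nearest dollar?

Monthly rate r = 8.4%/12 = 0.7% = 0.007.
Payoff takes n = ⌈−ln(1 − rB₀/P)/ln(1+r)⌉ = ⌈31.274⌉ = 32 payments; the last is $35.72.
Total paid = 31·$130.00 + $35.72 = $4,065.72.
Total interest = total paid − principal = $4,065.72 − $3,640.00 = $425.72.

$426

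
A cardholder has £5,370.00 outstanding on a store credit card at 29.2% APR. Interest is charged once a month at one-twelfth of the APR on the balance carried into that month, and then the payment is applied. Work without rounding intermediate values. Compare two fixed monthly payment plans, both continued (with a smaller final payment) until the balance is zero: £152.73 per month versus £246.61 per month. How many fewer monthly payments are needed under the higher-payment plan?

49 fewer payments

Monthly rate r = 29.2%/12 = 2.43333% = 0.0243333.
At £152.73/mo: n = ⌈−ln(1 − rB₀/P)/ln(1+r)⌉ = 81 payments (last £73.81); total interest = total paid − £5,370.00 = £6,922.21.
At £246.61/mo: 32 payments (last £97.47); total interest £2,372.38.
Payments saved = 81 − 32 = 49.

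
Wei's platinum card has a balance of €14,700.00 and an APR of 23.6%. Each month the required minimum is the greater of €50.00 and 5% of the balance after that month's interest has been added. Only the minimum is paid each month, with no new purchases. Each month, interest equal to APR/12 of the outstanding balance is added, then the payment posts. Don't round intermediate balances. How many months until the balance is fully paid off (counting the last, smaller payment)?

Monthly rate r = 23.6%/12 = 1.96667% = 0.0196667.
While 5% of the post-interest balance exceeds €50.00, each month B ← (B·(1+r))·(1 − 0.05), i.e. B shrinks by the factor (1+r)·0.95 = 0.96868.
This holds for months 1–86. Entering month 87 the balance is €952.70; 5% of the post-interest balance is now below €50.00, so the flat €50.00 minimum applies from here.
From month 87 a fixed €50.00 at rate r clears €952.70 in 25 more payments. Total: 86 + 25 = 111 months.

111 months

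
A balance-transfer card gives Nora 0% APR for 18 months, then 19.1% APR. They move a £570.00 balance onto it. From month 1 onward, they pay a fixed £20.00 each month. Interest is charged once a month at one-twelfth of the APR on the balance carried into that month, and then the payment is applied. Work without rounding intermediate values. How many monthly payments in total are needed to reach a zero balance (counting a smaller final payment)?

Promo months 1–18 at r₀ = 0%/12 = 0; months 19+ at r₁ = 19.1%/12 = 0.0159167.
After month 18 (no interest yet): B = £570.00 − 18·£20.00 = £210.00.
Then at r₁ with £20.00/mo: n₂ = −ln(1 − r₁·B/P)/ln(1+r₁) ≈ 11.58 → 12 more payments.

30 payments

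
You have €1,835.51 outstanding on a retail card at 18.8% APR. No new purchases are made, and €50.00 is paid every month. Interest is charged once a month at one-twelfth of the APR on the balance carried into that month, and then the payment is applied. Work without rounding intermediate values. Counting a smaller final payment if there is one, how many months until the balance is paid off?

56 payments

Monthly rate r = 18.8%/12 = 1.56667% = 0.0156667.
Recurrence: B ← B·(1+r) − €50.00.
Month 1: interest €28.76; balance after payment €1,814.27.
Month 2: interest €28.42; balance after payment €1,792.69.
Closed form: n = −ln(1 − rB₀/P)/ln(1+r) = −ln(0.42487)/ln(1.01567) ≈ 55.063, so the balance reaches zero during payment 56.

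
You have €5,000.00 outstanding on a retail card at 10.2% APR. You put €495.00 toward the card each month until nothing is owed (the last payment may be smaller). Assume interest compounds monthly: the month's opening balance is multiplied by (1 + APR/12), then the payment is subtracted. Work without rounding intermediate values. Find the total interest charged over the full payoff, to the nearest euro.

€250

Monthly rate r = 10.2%/12 = 0.85% = 0.0085.
Payoff takes n = ⌈−ln(1 − rB₀/P)/ln(1+r)⌉ = ⌈10.606⌉ = 11 payments; the last is €300.47.
Total paid = 10·€495.00 + €300.47 = €5,250.47.
Total interest = total paid − principal = €5,250.47 − €5,000.00 = €250.47.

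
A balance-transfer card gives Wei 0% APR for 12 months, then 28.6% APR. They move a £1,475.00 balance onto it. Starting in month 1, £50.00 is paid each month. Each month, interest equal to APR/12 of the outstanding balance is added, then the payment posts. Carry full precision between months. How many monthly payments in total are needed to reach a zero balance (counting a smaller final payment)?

Promo months 1–12 at r₀ = 0%/12 = 0; months 13+ at r₁ = 28.6%/12 = 0.0238333.
After month 12 (no interest yet): B = £1,475.00 − 12·£50.00 = £875.00.
Then at r₁ with £50.00/mo: n₂ = −ln(1 − r₁·B/P)/ln(1+r₁) ≈ 22.91 → 23 more payments.

35 payments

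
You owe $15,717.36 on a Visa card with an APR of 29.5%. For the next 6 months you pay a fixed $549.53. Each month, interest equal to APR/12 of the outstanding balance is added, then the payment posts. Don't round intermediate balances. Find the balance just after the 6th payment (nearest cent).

Monthly rate r = 29.5%/12 = 2.45833% = 0.0245833.
Each month: B ← B·(1+r) − $549.53.
Month 1: interest $386.39; balance after payment $15,554.22.
Month 2: interest $382.37; balance after payment $15,387.06.
Month 3: interest $378.27; balance after payment $15,215.79.
Month 4: interest $374.05; balance after payment $15,040.32.
Month 5: interest $369.74; balance after payment $14,860.53.
Month 6: interest $365.32; balance after payment $14,676.32.

$14,676.32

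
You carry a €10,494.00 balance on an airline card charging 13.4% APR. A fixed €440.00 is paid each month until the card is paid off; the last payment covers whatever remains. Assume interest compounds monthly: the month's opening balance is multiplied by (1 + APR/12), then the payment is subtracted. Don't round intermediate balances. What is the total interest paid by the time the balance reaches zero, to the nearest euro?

€1,777

Monthly rate r = 13.4%/12 = 1.11667% = 0.0111667.
Payoff takes n = ⌈−ln(1 − rB₀/P)/ln(1+r)⌉ = ⌈27.888⌉ = 28 payments; the last is €390.92.
Total paid = 27·€440.00 + €390.92 = €12,270.92.
Total interest = total paid − principal = €12,270.92 − €10,494.00 = €1,776.92.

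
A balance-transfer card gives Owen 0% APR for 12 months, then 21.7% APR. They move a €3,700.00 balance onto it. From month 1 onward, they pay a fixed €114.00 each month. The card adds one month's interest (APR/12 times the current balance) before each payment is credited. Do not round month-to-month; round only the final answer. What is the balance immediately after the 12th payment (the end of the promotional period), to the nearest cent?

Promo months 1–12 at r₀ = 0%/12 = 0; months 13+ at r₁ = 21.7%/12 = 0.0180833.
After month 12 (no interest yet): B = €3,700.00 − 12·€114.00 = €2,332.00.

€2,332.00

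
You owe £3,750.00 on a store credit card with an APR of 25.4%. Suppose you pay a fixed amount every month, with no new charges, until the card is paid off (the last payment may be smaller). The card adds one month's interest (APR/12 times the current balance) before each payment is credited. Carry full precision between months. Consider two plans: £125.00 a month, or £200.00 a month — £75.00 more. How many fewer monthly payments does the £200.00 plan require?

24 fewer payments

Monthly rate r = 25.4%/12 = 2.11667% = 0.0211667.
At £125.00/mo: n = ⌈−ln(1 − rB₀/P)/ln(1+r)⌉ = 49 payments (last £14.82); total interest = total paid − £3,750.00 = £2,264.82.
At £200.00/mo: 25 payments (last £28.25); total interest £1,078.25.
Payments saved = 49 − 25 = 24.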